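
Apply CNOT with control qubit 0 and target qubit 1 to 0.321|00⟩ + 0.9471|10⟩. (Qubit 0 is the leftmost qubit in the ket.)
0.321|00⟩ + 0.9471|11⟩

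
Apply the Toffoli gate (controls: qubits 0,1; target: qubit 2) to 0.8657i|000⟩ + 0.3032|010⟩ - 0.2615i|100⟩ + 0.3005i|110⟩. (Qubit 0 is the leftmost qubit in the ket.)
0.8657i|000⟩ + 0.3032|010⟩ - 0.2615i|100⟩ + 0.3005i|111⟩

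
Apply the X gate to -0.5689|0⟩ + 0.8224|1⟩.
0.8224|0⟩ - 0.5689|1⟩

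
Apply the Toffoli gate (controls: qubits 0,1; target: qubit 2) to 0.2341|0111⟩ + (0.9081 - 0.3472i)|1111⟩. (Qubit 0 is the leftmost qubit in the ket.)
0.2341|0111⟩ + (0.9081 - 0.3472i)|1101⟩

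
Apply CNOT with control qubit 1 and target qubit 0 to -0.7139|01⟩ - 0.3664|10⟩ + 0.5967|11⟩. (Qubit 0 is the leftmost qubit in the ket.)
0.5967|01⟩ - 0.3664|10⟩ - 0.7139|11⟩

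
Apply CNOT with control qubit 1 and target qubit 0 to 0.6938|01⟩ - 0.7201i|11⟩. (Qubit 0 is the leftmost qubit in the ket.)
-0.7201i|01⟩ + 0.6938|11⟩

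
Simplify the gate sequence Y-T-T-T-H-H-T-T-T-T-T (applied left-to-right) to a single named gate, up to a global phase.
Y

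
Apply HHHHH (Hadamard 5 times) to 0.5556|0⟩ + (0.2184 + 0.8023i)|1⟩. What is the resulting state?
(0.5473 + 0.5673i)|0⟩ + (0.2384 - 0.5673i)|1⟩

H² = I, so H^5 = H: a single Hadamard. With (a, b) = (0.5556, (0.2184 + 0.8023i)), H gives ((a + b)/√2, (a − b)/√2) = ((0.5473 + 0.5673i), (0.2384 - 0.5673i)).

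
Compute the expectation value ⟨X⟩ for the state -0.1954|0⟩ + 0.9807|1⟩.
-0.3833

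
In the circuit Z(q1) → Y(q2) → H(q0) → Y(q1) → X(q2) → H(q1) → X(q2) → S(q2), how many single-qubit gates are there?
8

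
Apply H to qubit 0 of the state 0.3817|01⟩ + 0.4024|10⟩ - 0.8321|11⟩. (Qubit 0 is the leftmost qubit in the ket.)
0.2845|00⟩ - 0.3185|01⟩ - 0.2845|10⟩ + 0.8583|11⟩

H on qubit 0 mixes each pair of kets that differ only in qubit 0: amplitudes (a, b) of (|…0…⟩, |…1…⟩) become ((a + b)/√2, (a − b)/√2). Kets absent from the input have amplitude 0.
(|00⟩, |10⟩): (a, b) = (0, 0.4024) → (0.2845, -0.2845)
(|01⟩, |11⟩): (a, b) = (0.3817, -0.8321) → (-0.3185, 0.8583)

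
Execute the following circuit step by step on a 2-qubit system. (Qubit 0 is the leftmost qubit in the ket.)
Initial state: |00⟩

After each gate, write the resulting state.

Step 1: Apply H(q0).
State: 1/√2|00⟩ + 1/√2|10⟩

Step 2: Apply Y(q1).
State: (1/√2)i|01⟩ + (1/√2)i|11⟩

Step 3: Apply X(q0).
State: (1/√2)i|01⟩ + (1/√2)i|11⟩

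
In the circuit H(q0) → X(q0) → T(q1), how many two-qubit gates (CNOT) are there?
0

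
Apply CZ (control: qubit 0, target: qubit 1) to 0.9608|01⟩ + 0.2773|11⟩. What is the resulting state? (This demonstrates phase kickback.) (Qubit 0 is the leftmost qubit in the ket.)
0.9608|01⟩ - 0.2773|11⟩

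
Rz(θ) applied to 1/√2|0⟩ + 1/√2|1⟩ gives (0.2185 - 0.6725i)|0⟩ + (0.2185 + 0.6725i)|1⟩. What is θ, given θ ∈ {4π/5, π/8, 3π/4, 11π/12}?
4π/5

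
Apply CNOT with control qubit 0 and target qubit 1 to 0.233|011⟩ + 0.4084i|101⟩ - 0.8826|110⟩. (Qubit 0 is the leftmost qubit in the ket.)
0.233|011⟩ - 0.8826|100⟩ + 0.4084i|111⟩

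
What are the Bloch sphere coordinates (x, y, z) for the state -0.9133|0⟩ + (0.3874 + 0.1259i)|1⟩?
(-0.7076, -0.23, 0.6682)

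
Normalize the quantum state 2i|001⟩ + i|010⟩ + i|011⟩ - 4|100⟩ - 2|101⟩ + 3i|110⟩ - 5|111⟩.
0.2582i|001⟩ + 0.1291i|010⟩ + 0.1291i|011⟩ - 0.5164|100⟩ - 0.2582|101⟩ + 0.3873i|110⟩ - 0.6455|111⟩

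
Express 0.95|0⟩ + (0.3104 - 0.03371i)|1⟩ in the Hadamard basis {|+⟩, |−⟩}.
(0.8912 - 0.02384i)|+⟩ + (0.4523 + 0.02384i)|−⟩

With |ψ⟩ = α|0⟩ + β|1⟩, the Hadamard-basis coefficients are ⟨+|ψ⟩ = (α + β)/√2 and ⟨−|ψ⟩ = (α − β)/√2.
Here α = 0.95, β = (0.3104 - 0.03371i): (α + β)/√2 = (0.8912 - 0.02384i), (α − β)/√2 = (0.4523 + 0.02384i).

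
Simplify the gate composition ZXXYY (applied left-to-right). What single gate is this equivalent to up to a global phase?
Z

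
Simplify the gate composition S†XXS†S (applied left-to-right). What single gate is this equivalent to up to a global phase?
S†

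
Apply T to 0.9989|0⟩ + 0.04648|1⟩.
0.9989|0⟩ + (0.03287 + 0.03287i)|1⟩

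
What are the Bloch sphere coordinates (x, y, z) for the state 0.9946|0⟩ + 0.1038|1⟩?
(0.2065, 0, 0.9785)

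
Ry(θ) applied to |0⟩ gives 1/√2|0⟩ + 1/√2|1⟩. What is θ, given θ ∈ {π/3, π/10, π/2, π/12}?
π/2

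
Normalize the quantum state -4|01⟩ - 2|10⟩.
-0.8944|01⟩ - 1/√5|10⟩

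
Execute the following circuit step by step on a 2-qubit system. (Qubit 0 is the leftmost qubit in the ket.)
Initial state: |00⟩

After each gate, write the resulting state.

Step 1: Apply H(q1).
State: 1/√2|00⟩ + 1/√2|01⟩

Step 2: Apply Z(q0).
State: 1/√2|00⟩ + 1/√2|01⟩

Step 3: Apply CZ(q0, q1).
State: 1/√2|00⟩ + 1/√2|01⟩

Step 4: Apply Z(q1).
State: 1/√2|00⟩ - 1/√2|01⟩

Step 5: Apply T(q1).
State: 1/√2|00⟩ + (-1/2 - (1/2)i)|01⟩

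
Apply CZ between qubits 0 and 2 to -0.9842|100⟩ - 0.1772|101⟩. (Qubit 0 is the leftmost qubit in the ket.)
-0.9842|100⟩ + 0.1772|101⟩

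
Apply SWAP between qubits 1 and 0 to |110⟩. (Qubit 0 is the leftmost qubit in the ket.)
|110⟩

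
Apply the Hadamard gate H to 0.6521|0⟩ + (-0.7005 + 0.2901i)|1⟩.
(-0.03422 + 0.2051i)|0⟩ + (0.9564 - 0.2051i)|1⟩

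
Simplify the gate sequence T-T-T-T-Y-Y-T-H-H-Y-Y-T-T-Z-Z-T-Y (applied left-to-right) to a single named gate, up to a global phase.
Y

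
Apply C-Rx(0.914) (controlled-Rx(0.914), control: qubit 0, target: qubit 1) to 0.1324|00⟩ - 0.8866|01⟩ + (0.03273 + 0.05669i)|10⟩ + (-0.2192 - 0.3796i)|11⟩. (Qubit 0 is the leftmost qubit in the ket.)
0.1324|00⟩ - 0.8866|01⟩ + (-0.1381 + 0.1476i)|10⟩ + (-0.1717 - 0.3551i)|11⟩

C-Rx(0.914) leaves the control-|0⟩ kets |00⟩, |01⟩ unchanged and applies Rx(0.914) to qubit 1 on the control-|1⟩ pair (|10⟩, |11⟩).
Rx(0.914) = [[cos(θ/2), −i·sin(θ/2)], [−i·sin(θ/2), cos(θ/2)]]; θ = 0.914, cos(θ/2) ≈ 0.89738, sin(θ/2) ≈ 0.441258.
With a = amp(|10⟩) = (0.03273 + 0.05669i) and b = amp(|11⟩) = (-0.2192 - 0.3796i):
new amp(|10⟩) = (0.89738)·a + (-0.441258i)·b = (-0.1381 + 0.1476i)
new amp(|11⟩) = (-0.441258i)·a + (0.89738)·b = (-0.1717 - 0.3551i)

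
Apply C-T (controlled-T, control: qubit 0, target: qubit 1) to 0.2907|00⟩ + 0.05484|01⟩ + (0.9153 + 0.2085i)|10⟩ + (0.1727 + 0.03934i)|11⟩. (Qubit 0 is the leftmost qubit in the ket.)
0.2907|00⟩ + 0.05484|01⟩ + (0.9153 + 0.2085i)|10⟩ + (0.0943 + 0.1499i)|11⟩

C-T leaves the control-|0⟩ kets |00⟩, |01⟩ unchanged and applies T to qubit 1 on the control-|1⟩ pair (|10⟩, |11⟩).
T = [[1, 0], [0, (1/√2 + (1/√2)i)]].
With a = amp(|10⟩) = (0.9153 + 0.2085i) and b = amp(|11⟩) = (0.1727 + 0.03934i):
new amp(|10⟩) = (1)·a = (0.9153 + 0.2085i)
new amp(|11⟩) = (1/√2 + (1/√2)i)·b = (0.0943 + 0.1499i)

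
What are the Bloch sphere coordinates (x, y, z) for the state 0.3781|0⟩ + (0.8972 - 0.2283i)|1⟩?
(0.6785, -0.1726, -0.7141)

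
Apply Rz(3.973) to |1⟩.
(-0.4038 + 0.9148i)|1⟩

Rz(3.973) = [[e^(−iθ/2), 0], [0, e^(iθ/2)]] with e^(±iθ/2) = cos(θ/2) ± i·sin(θ/2); θ = 3.973, cos(θ/2) ≈ -0.403834, sin(θ/2) ≈ 0.914832.
With a = amp(|0⟩) = 0 and b = amp(|1⟩) = 1:
new amp(|0⟩) = (-0.403834 - 0.914832i)·a = 0
new amp(|1⟩) = (-0.403834 + 0.914832i)·b = (-0.4038 + 0.9148i)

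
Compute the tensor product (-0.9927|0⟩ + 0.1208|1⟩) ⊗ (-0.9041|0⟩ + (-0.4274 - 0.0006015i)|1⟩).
0.8975|00⟩ + (0.4243 + 0.0005971i)|01⟩ - 0.1092|10⟩ + (-0.05163 - 0.00007266i)|11⟩

amp(|b₁b₂…⟩) = product of the factor amplitudes for bits b₁, b₂, …; only kets whose every factor amplitude is nonzero survive.
|00⟩: (-0.9927)(-0.9041) = 0.8975
|01⟩: (-0.9927)(-0.4274 - 0.0006015i) = (0.4243 + 0.0005971i)
|10⟩: (0.1208)(-0.9041) = -0.1092
|11⟩: (0.1208)(-0.4274 - 0.0006015i) = (-0.05163 - 0.00007266i)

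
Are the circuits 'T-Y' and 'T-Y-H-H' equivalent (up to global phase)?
Yes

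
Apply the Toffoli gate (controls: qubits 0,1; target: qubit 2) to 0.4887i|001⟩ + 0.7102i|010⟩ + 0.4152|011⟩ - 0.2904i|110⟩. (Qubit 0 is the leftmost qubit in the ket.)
0.4887i|001⟩ + 0.7102i|010⟩ + 0.4152|011⟩ - 0.2904i|111⟩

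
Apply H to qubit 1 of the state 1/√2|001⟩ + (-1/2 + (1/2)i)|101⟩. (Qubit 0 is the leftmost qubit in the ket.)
1/2|001⟩ + 1/2|011⟩ + (-1/√8 + (1/√8)i)|101⟩ + (-1/√8 + (1/√8)i)|111⟩

H on qubit 1 mixes each pair of kets that differ only in qubit 1: amplitudes (a, b) of (|…0…⟩, |…1…⟩) become ((a + b)/√2, (a − b)/√2). Kets absent from the input have amplitude 0.
(|001⟩, |011⟩): (a, b) = (1/√2, 0) → (1/2, 1/2)
(|101⟩, |111⟩): (a, b) = ((-1/2 + (1/2)i), 0) → ((-1/√8 + (1/√8)i), (-1/√8 + (1/√8)i))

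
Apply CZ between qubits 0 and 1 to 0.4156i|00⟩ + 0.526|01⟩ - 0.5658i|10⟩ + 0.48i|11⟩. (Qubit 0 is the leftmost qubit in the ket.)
0.4156i|00⟩ + 0.526|01⟩ - 0.5658i|10⟩ - 0.48i|11⟩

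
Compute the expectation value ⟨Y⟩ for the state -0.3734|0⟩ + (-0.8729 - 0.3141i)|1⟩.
0.2346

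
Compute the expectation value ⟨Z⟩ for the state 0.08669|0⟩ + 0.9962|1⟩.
-0.9849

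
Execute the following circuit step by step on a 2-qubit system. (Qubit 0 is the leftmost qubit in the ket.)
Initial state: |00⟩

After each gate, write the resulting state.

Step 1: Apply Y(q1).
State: i|01⟩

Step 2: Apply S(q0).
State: i|01⟩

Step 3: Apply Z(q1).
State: -i|01⟩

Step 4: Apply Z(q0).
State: -i|01⟩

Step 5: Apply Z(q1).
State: i|01⟩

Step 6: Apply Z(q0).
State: i|01⟩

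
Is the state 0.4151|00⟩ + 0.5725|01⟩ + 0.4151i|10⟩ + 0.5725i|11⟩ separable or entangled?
Separable

Writing the state as a|00⟩ + b|01⟩ + c|10⟩ + d|11⟩, it is a product state iff ad − bc = 0.
Here (a, b, c, d) = (0.4151, 0.5725, 0.4151i, 0.5725i): ad − bc = (0.4151)(0.5725i) − (0.5725)(0.4151i) = 0, so the state is separable.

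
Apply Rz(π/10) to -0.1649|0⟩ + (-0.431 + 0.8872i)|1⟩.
(-0.1629 + 0.0258i)|0⟩ + (-0.5645 + 0.8089i)|1⟩

Rz(π/10) = [[e^(−iθ/2), 0], [0, e^(iθ/2)]] with e^(±iθ/2) = cos(θ/2) ± i·sin(θ/2); θ = π/10, cos(θ/2) ≈ 0.987688, sin(θ/2) ≈ 0.156434.
With a = amp(|0⟩) = -0.1649 and b = amp(|1⟩) = (-0.431 + 0.8872i):
new amp(|0⟩) = (0.987688 - 0.156434i)·a = (-0.1629 + 0.0258i)
new amp(|1⟩) = (0.987688 + 0.156434i)·b = (-0.5645 + 0.8089i)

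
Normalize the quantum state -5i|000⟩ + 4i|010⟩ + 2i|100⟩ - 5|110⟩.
-0.5976i|000⟩ + 0.4781i|010⟩ + 0.239i|100⟩ - 0.5976|110⟩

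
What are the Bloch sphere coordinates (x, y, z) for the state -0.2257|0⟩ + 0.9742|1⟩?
(-0.4398, 0, -0.8981)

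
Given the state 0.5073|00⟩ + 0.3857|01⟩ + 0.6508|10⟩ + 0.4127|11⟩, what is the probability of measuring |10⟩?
0.4235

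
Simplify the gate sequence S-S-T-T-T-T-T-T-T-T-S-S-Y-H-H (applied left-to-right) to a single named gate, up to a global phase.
Y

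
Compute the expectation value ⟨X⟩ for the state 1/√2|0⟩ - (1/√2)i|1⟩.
0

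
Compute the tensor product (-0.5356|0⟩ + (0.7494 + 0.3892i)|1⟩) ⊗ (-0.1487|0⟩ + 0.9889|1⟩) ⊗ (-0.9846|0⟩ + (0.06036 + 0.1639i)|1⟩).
-0.07842|000⟩ + (0.004807 + 0.01305i)|001⟩ + 0.5215|010⟩ + (-0.03197 - 0.08681i)|011⟩ + (0.1097 + 0.05698i)|100⟩ + (0.002759 - 0.02176i)|101⟩ + (-0.7297 - 0.379i)|110⟩ + (-0.01835 + 0.1447i)|111⟩

amp(|b₁b₂…⟩) = product of the factor amplitudes for bits b₁, b₂, …; only kets whose every factor amplitude is nonzero survive.
|000⟩: (-0.5356)(-0.1487)(-0.9846) = -0.07842
|001⟩: (-0.5356)(-0.1487)(0.06036 + 0.1639i) = (0.004807 + 0.01305i)
|010⟩: (-0.5356)(0.9889)(-0.9846) = 0.5215
|011⟩: (-0.5356)(0.9889)(0.06036 + 0.1639i) = (-0.03197 - 0.08681i)
|100⟩: (0.7494 + 0.3892i)(-0.1487)(-0.9846) = (0.1097 + 0.05698i)
|101⟩: (0.7494 + 0.3892i)(-0.1487)(0.06036 + 0.1639i) = (0.002759 - 0.02176i)
|110⟩: (0.7494 + 0.3892i)(0.9889)(-0.9846) = (-0.7297 - 0.379i)
|111⟩: (0.7494 + 0.3892i)(0.9889)(0.06036 + 0.1639i) = (-0.01835 + 0.1447i)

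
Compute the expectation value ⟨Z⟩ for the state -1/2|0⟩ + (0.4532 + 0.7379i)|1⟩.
-0.4999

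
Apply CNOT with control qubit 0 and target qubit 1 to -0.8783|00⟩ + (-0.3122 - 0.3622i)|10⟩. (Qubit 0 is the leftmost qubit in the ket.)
-0.8783|00⟩ + (-0.3122 - 0.3622i)|11⟩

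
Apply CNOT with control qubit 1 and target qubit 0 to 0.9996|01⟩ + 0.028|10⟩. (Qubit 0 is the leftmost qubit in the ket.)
0.028|10⟩ + 0.9996|11⟩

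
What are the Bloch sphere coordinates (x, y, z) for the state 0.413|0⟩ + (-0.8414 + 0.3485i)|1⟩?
(-0.695, 0.2879, -0.6588)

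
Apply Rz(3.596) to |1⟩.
(-0.2253 + 0.9743i)|1⟩

Rz(3.596) = [[e^(−iθ/2), 0], [0, e^(iθ/2)]] with e^(±iθ/2) = cos(θ/2) ± i·sin(θ/2); θ = 3.596, cos(θ/2) ≈ -0.225254, sin(θ/2) ≈ 0.9743.
With a = amp(|0⟩) = 0 and b = amp(|1⟩) = 1:
new amp(|0⟩) = (-0.225254 - 0.9743i)·a = 0
new amp(|1⟩) = (-0.225254 + 0.9743i)·b = (-0.2253 + 0.9743i)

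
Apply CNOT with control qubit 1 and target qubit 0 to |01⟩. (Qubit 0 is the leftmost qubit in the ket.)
|11⟩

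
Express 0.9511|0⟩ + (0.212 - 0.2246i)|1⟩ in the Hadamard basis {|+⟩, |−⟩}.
(0.8224 - 0.1588i)|+⟩ + (0.5226 + 0.1588i)|−⟩

With |ψ⟩ = α|0⟩ + β|1⟩, the Hadamard-basis coefficients are ⟨+|ψ⟩ = (α + β)/√2 and ⟨−|ψ⟩ = (α − β)/√2.
Here α = 0.9511, β = (0.212 - 0.2246i): (α + β)/√2 = (0.8224 - 0.1588i), (α − β)/√2 = (0.5226 + 0.1588i).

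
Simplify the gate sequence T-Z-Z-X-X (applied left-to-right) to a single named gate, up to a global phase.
T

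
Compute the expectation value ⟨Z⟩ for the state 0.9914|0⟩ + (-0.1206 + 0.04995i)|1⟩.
0.9658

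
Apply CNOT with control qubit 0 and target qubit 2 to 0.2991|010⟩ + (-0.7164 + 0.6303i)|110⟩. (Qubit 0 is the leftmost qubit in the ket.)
0.2991|010⟩ + (-0.7164 + 0.6303i)|111⟩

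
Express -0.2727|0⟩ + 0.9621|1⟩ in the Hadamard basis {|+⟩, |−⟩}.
0.4875|+⟩ - 0.8731|−⟩

With |ψ⟩ = α|0⟩ + β|1⟩, the Hadamard-basis coefficients are ⟨+|ψ⟩ = (α + β)/√2 and ⟨−|ψ⟩ = (α − β)/√2.
Here α = -0.2727, β = 0.9621: (α + β)/√2 = 0.4875, (α − β)/√2 = -0.8731.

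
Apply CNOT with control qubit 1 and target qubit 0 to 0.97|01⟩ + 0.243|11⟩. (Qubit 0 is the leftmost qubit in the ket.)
0.243|01⟩ + 0.97|11⟩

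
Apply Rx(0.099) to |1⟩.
-0.04948i|0⟩ + 0.9988|1⟩

Rx(0.099) = [[cos(θ/2), −i·sin(θ/2)], [−i·sin(θ/2), cos(θ/2)]]; θ = 0.099, cos(θ/2) ≈ 0.998775, sin(θ/2) ≈ 0.0494798.
With a = amp(|0⟩) = 0 and b = amp(|1⟩) = 1:
new amp(|0⟩) = (0.998775)·a + (-0.0494798i)·b = -0.04948i
new amp(|1⟩) = (-0.0494798i)·a + (0.998775)·b = 0.9988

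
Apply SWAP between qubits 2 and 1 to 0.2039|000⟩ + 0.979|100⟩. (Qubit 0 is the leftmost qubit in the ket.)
0.2039|000⟩ + 0.979|100⟩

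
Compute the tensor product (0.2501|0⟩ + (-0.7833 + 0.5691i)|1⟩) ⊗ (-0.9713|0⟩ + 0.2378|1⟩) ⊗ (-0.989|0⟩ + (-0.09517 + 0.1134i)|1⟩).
0.2402|000⟩ + (0.02312 - 0.02755i)|001⟩ - 0.05882|010⟩ + (-0.00566 + 0.006744i)|011⟩ + (-0.7525 + 0.5467i)|100⟩ + (-0.009723 + 0.1389i)|101⟩ + (0.1842 - 0.1338i)|110⟩ + (0.002381 - 0.034i)|111⟩

amp(|b₁b₂…⟩) = product of the factor amplitudes for bits b₁, b₂, …; only kets whose every factor amplitude is nonzero survive.
|000⟩: (0.2501)(-0.9713)(-0.989) = 0.2402
|001⟩: (0.2501)(-0.9713)(-0.09517 + 0.1134i) = (0.02312 - 0.02755i)
|010⟩: (0.2501)(0.2378)(-0.989) = -0.05882
|011⟩: (0.2501)(0.2378)(-0.09517 + 0.1134i) = (-0.00566 + 0.006744i)
|100⟩: (-0.7833 + 0.5691i)(-0.9713)(-0.989) = (-0.7525 + 0.5467i)
|101⟩: (-0.7833 + 0.5691i)(-0.9713)(-0.09517 + 0.1134i) = (-0.009723 + 0.1389i)
|110⟩: (-0.7833 + 0.5691i)(0.2378)(-0.989) = (0.1842 - 0.1338i)
|111⟩: (-0.7833 + 0.5691i)(0.2378)(-0.09517 + 0.1134i) = (0.002381 - 0.034i)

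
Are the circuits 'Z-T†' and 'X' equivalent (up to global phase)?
No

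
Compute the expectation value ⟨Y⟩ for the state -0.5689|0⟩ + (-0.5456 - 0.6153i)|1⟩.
0.7001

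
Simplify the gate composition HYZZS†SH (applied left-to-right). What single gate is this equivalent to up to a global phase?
Y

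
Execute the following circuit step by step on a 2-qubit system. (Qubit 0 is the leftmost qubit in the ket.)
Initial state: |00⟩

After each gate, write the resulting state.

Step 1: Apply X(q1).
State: |01⟩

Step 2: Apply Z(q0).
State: |01⟩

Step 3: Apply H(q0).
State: 1/√2|01⟩ + 1/√2|11⟩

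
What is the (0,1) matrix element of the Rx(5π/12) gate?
-0.6088i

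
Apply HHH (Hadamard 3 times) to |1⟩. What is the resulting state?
1/√2|0⟩ - 1/√2|1⟩

H² = I, so H^3 = H: a single Hadamard. With (a, b) = (0, 1), H gives ((a + b)/√2, (a − b)/√2) = (1/√2, -1/√2).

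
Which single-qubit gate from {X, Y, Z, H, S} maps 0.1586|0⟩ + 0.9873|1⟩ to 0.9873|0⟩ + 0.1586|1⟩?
X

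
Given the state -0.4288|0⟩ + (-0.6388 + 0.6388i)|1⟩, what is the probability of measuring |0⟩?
0.1839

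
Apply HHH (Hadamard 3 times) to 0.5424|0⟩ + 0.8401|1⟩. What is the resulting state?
0.9776|0⟩ - 0.2105|1⟩

H² = I, so H^3 = H: a single Hadamard. With (a, b) = (0.5424, 0.8401), H gives ((a + b)/√2, (a − b)/√2) = (0.9776, -0.2105).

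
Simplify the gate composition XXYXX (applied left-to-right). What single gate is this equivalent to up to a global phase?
Y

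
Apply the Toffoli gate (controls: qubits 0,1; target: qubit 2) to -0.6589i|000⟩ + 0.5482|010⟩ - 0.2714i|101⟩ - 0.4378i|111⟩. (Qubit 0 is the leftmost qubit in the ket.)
-0.6589i|000⟩ + 0.5482|010⟩ - 0.2714i|101⟩ - 0.4378i|110⟩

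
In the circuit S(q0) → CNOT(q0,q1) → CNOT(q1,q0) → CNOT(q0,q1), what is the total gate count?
4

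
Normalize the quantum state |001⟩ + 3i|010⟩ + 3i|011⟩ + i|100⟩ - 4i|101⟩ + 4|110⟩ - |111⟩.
0.1374|001⟩ + 0.4121i|010⟩ + 0.4121i|011⟩ + 0.1374i|100⟩ - 0.5494i|101⟩ + 0.5494|110⟩ - 0.1374|111⟩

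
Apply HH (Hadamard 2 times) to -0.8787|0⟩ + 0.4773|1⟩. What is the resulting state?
-0.8787|0⟩ + 0.4773|1⟩

H² = I, so an even number of Hadamards cancels: H^2 = I and the state is unchanged.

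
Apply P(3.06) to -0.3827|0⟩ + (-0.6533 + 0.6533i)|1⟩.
-0.3827|0⟩ + (0.5979 - 0.7044i)|1⟩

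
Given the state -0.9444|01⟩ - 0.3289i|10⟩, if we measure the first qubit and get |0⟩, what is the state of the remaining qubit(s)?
-|1⟩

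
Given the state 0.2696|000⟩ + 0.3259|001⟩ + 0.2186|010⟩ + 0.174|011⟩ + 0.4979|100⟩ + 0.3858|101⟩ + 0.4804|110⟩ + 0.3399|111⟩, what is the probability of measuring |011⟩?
0.03028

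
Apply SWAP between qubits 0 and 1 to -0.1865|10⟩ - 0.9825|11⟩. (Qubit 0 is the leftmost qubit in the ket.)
-0.1865|01⟩ - 0.9825|11⟩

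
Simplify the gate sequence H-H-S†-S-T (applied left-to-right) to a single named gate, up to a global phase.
T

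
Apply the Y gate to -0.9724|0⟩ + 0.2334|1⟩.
-0.2334i|0⟩ - 0.9724i|1⟩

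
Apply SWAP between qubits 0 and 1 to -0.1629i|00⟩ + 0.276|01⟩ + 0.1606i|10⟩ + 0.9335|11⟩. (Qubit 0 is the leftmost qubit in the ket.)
-0.1629i|00⟩ + 0.1606i|01⟩ + 0.276|10⟩ + 0.9335|11⟩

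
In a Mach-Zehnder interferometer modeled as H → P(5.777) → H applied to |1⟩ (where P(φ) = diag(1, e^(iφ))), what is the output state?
(0.0627 + 0.2424i)|0⟩ + (0.9373 - 0.2424i)|1⟩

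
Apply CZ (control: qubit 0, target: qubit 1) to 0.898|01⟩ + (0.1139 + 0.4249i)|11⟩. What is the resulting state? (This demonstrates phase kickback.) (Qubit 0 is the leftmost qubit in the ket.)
0.898|01⟩ + (-0.1139 - 0.4249i)|11⟩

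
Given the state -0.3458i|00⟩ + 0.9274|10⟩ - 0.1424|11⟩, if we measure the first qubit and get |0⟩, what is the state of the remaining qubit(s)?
-i|0⟩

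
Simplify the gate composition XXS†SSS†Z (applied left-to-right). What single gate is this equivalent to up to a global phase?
Z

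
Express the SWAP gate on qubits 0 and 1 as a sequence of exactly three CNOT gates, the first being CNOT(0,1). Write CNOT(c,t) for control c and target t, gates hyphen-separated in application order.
CNOT(0,1)-CNOT(1,0)-CNOT(0,1)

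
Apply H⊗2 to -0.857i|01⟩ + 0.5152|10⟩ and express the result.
(0.2576 - 0.4285i)|00⟩ + (0.2576 + 0.4285i)|01⟩ + (-0.2576 - 0.4285i)|10⟩ + (-0.2576 + 0.4285i)|11⟩

H⊗2 gives amp(|y⟩) = (1/2) Σ_x (−1)^(x·y) amp(|x⟩), where x·y is the number of positions in which both x and y have a 1.
|00⟩: (-0.857i + 0.5152)/2 = (0.2576 - 0.4285i)
|01⟩: (0.857i + 0.5152)/2 = (0.2576 + 0.4285i)
|10⟩: (-0.857i - 0.5152)/2 = (-0.2576 - 0.4285i)
|11⟩: (0.857i - 0.5152)/2 = (-0.2576 + 0.4285i)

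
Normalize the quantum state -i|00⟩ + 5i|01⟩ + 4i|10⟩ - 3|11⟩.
-0.14i|00⟩ + 0.7001i|01⟩ + 0.5601i|10⟩ - 0.4201|11⟩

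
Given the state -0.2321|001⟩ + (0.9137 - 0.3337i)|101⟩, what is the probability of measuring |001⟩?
0.05387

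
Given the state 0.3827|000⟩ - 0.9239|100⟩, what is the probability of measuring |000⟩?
0.1465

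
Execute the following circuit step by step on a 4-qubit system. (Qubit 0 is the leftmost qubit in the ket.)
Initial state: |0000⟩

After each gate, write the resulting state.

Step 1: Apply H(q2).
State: 1/√2|0000⟩ + 1/√2|0010⟩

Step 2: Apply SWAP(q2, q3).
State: 1/√2|0000⟩ + 1/√2|0001⟩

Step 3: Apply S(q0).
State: 1/√2|0000⟩ + 1/√2|0001⟩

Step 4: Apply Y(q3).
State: -(1/√2)i|0000⟩ + (1/√2)i|0001⟩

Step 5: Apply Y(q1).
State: 1/√2|0100⟩ - 1/√2|0101⟩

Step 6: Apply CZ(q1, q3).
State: 1/√2|0100⟩ + 1/√2|0101⟩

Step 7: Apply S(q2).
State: 1/√2|0100⟩ + 1/√2|0101⟩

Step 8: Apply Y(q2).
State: (1/√2)i|0110⟩ + (1/√2)i|0111⟩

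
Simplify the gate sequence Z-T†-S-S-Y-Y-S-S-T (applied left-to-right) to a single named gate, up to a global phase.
Z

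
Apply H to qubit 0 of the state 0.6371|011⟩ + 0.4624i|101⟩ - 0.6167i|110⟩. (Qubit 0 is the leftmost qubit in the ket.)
0.327i|001⟩ - 0.4361i|010⟩ + 0.4505|011⟩ - 0.327i|101⟩ + 0.4361i|110⟩ + 0.4505|111⟩

H on qubit 0 mixes each pair of kets that differ only in qubit 0: amplitudes (a, b) of (|…0…⟩, |…1…⟩) become ((a + b)/√2, (a − b)/√2). Kets absent from the input have amplitude 0.
(|001⟩, |101⟩): (a, b) = (0, 0.4624i) → (0.327i, -0.327i)
(|010⟩, |110⟩): (a, b) = (0, -0.6167i) → (-0.4361i, 0.4361i)
(|011⟩, |111⟩): (a, b) = (0.6371, 0) → (0.4505, 0.4505)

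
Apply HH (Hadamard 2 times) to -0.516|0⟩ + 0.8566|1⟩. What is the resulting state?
-0.516|0⟩ + 0.8566|1⟩

H² = I, so an even number of Hadamards cancels: H^2 = I and the state is unchanged.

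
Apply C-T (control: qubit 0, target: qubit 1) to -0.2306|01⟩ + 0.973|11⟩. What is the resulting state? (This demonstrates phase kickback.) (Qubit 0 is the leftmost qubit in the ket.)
-0.2306|01⟩ + (0.688 + 0.688i)|11⟩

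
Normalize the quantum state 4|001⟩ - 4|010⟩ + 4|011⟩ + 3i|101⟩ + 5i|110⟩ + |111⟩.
0.4391|001⟩ - 0.4391|010⟩ + 0.4391|011⟩ + 0.3293i|101⟩ + 0.5488i|110⟩ + 0.1098|111⟩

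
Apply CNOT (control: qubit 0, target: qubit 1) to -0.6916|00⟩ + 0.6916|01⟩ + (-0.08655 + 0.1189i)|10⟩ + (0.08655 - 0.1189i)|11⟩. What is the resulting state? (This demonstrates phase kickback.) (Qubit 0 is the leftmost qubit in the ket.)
-0.6916|00⟩ + 0.6916|01⟩ + (0.08655 - 0.1189i)|10⟩ + (-0.08655 + 0.1189i)|11⟩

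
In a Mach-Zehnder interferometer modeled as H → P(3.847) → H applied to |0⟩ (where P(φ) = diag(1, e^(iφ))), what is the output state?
(0.1193 - 0.3242i)|0⟩ + (0.8807 + 0.3242i)|1⟩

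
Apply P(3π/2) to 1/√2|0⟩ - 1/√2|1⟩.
1/√2|0⟩ + (1/√2)i|1⟩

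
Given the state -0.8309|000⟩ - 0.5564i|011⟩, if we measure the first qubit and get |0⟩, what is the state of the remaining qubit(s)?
-0.8309|00⟩ - 0.5564i|11⟩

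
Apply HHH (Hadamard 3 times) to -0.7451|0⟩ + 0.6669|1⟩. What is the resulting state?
-0.0553|0⟩ - 0.9984|1⟩

H² = I, so H^3 = H: a single Hadamard. With (a, b) = (-0.7451, 0.6669), H gives ((a + b)/√2, (a − b)/√2) = (-0.0553, -0.9984).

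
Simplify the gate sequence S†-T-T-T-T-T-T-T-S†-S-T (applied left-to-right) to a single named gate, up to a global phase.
S†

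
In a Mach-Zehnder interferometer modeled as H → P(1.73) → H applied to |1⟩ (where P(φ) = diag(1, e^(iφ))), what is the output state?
(0.5793 - 0.4937i)|0⟩ + (0.4207 + 0.4937i)|1⟩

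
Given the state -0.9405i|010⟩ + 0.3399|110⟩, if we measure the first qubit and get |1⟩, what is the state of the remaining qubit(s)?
|10⟩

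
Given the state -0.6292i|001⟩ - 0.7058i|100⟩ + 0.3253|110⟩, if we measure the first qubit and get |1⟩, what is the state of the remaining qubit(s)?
-0.9082i|00⟩ + 0.4186|10⟩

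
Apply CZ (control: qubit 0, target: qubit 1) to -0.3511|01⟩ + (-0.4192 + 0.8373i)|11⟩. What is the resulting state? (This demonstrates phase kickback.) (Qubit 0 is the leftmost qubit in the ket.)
-0.3511|01⟩ + (0.4192 - 0.8373i)|11⟩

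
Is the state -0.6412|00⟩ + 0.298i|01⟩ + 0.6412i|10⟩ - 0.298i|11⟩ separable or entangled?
Entangled

Writing the state as a|00⟩ + b|01⟩ + c|10⟩ + d|11⟩, it is a product state iff ad − bc = 0.
Here (a, b, c, d) = (-0.6412, 0.298i, 0.6412i, -0.298i): ad − bc = (-0.6412)(-0.298i) − (0.298i)(0.6412i) = (0.1911 + 0.1911i) ≠ 0, so the state is entangled.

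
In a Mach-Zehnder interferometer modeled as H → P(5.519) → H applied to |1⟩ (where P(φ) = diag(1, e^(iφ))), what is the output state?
(0.139 + 0.346i)|0⟩ + (0.861 - 0.346i)|1⟩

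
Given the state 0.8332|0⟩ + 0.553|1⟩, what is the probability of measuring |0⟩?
0.6942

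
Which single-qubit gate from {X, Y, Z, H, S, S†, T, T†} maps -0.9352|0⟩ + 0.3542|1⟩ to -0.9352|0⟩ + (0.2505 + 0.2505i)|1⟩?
T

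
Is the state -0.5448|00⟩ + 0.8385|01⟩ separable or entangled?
Separable

Writing the state as a|00⟩ + b|01⟩ + c|10⟩ + d|11⟩, it is a product state iff ad − bc = 0.
Here (a, b, c, d) = (-0.5448, 0.8385, 0, 0): ad − bc = (-0.5448)(0) − (0.8385)(0) = 0, so the state is separable.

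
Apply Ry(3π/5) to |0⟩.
0.5878|0⟩ + 0.809|1⟩

Ry(3π/5) = [[cos(θ/2), −sin(θ/2)], [sin(θ/2), cos(θ/2)]]; θ = 3π/5, cos(θ/2) ≈ 0.587785, sin(θ/2) ≈ 0.809017.
With a = amp(|0⟩) = 1 and b = amp(|1⟩) = 0:
new amp(|0⟩) = (0.587785)·a + (-0.809017)·b = 0.5878
new amp(|1⟩) = (0.809017)·a + (0.587785)·b = 0.809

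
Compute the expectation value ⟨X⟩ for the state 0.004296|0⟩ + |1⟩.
0.008592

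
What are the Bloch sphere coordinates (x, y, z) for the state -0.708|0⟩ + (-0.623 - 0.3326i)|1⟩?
(0.8822, 0.471, 0.002512)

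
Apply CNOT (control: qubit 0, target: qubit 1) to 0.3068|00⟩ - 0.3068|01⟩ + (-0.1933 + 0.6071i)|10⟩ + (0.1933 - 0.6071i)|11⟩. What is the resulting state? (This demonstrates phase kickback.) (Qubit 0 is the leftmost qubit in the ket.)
0.3068|00⟩ - 0.3068|01⟩ + (0.1933 - 0.6071i)|10⟩ + (-0.1933 + 0.6071i)|11⟩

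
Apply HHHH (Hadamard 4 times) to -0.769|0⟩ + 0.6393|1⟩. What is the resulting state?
-0.769|0⟩ + 0.6393|1⟩

H² = I, so an even number of Hadamards cancels: H^4 = I and the state is unchanged.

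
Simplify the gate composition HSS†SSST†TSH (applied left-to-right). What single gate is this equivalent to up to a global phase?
I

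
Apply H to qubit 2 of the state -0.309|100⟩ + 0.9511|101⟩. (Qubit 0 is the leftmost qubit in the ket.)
0.454|100⟩ - 0.891|101⟩

H on qubit 2 mixes each pair of kets that differ only in qubit 2: amplitudes (a, b) of (|…0…⟩, |…1…⟩) become ((a + b)/√2, (a − b)/√2). Kets absent from the input have amplitude 0.
(|100⟩, |101⟩): (a, b) = (-0.309, 0.9511) → (0.454, -0.891)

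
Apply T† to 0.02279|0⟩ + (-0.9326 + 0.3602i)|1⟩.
0.02279|0⟩ + (-0.4047 + 0.9141i)|1⟩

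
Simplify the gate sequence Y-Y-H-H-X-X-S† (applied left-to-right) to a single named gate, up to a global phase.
S†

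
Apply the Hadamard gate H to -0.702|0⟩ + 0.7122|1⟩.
0.007212|0⟩ - |1⟩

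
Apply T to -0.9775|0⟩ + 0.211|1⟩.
-0.9775|0⟩ + (0.1492 + 0.1492i)|1⟩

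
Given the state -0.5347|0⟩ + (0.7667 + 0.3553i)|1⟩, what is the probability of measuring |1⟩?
0.7141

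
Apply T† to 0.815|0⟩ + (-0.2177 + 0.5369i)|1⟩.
0.815|0⟩ + (0.2257 + 0.5336i)|1⟩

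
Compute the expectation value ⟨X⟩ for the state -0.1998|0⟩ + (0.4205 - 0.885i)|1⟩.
-0.168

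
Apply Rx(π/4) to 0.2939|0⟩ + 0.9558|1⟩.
(0.2715 - 0.3658i)|0⟩ + (0.883 - 0.1125i)|1⟩

Rx(π/4) = [[cos(θ/2), −i·sin(θ/2)], [−i·sin(θ/2), cos(θ/2)]]; θ = π/4, cos(θ/2) ≈ 0.92388, sin(θ/2) ≈ 0.382683.
With a = amp(|0⟩) = 0.2939 and b = amp(|1⟩) = 0.9558:
new amp(|0⟩) = (0.92388)·a + (-0.382683i)·b = (0.2715 - 0.3658i)
new amp(|1⟩) = (-0.382683i)·a + (0.92388)·b = (0.883 - 0.1125i)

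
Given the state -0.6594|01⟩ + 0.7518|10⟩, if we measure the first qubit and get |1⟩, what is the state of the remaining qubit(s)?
|0⟩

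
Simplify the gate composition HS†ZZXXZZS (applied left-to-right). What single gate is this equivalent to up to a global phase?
H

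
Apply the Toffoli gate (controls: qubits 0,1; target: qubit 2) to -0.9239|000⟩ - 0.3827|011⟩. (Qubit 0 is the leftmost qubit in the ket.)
-0.9239|000⟩ - 0.3827|011⟩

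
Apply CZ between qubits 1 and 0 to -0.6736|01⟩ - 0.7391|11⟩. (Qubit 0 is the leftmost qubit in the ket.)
-0.6736|01⟩ + 0.7391|11⟩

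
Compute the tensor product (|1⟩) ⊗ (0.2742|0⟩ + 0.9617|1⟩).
0.2742|10⟩ + 0.9617|11⟩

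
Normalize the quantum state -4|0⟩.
-|0⟩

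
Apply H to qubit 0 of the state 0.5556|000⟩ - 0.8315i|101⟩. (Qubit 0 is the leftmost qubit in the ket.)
0.3929|000⟩ - 0.588i|001⟩ + 0.3929|100⟩ + 0.588i|101⟩

H on qubit 0 mixes each pair of kets that differ only in qubit 0: amplitudes (a, b) of (|…0…⟩, |…1…⟩) become ((a + b)/√2, (a − b)/√2). Kets absent from the input have amplitude 0.
(|000⟩, |100⟩): (a, b) = (0.5556, 0) → (0.3929, 0.3929)
(|001⟩, |101⟩): (a, b) = (0, -0.8315i) → (-0.588i, 0.588i)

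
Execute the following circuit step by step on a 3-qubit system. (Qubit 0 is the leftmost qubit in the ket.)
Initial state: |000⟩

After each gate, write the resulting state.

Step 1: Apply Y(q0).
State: i|100⟩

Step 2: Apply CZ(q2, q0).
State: i|100⟩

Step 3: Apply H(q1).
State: (1/√2)i|100⟩ + (1/√2)i|110⟩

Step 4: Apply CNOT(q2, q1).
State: (1/√2)i|100⟩ + (1/√2)i|110⟩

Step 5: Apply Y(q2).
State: -1/√2|101⟩ - 1/√2|111⟩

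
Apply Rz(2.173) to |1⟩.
(0.4656 + 0.885i)|1⟩

Rz(2.173) = [[e^(−iθ/2), 0], [0, e^(iθ/2)]] with e^(±iθ/2) = cos(θ/2) ± i·sin(θ/2); θ = 2.173, cos(θ/2) ≈ 0.465586, sin(θ/2) ≈ 0.885003.
With a = amp(|0⟩) = 0 and b = amp(|1⟩) = 1:
new amp(|0⟩) = (0.465586 - 0.885003i)·a = 0
new amp(|1⟩) = (0.465586 + 0.885003i)·b = (0.4656 + 0.885i)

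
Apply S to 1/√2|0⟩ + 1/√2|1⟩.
1/√2|0⟩ + (1/√2)i|1⟩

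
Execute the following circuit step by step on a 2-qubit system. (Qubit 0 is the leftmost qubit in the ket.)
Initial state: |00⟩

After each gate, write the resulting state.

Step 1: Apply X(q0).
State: |10⟩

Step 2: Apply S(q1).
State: |10⟩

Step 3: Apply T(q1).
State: |10⟩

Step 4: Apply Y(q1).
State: i|11⟩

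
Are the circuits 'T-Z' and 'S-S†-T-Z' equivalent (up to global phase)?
Yes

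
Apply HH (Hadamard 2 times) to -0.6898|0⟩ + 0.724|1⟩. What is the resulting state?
-0.6898|0⟩ + 0.724|1⟩

H² = I, so an even number of Hadamards cancels: H^2 = I and the state is unchanged.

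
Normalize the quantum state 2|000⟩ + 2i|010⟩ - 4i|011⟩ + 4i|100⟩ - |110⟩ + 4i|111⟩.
0.2649|000⟩ + 0.2649i|010⟩ - 0.5298i|011⟩ + 0.5298i|100⟩ - 0.1325|110⟩ + 0.5298i|111⟩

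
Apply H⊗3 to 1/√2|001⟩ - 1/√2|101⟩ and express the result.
1/2|100⟩ - 1/2|101⟩ + 1/2|110⟩ - 1/2|111⟩

H⊗3 gives amp(|y⟩) = (1/2√2) Σ_x (−1)^(x·y) amp(|x⟩), where x·y is the number of positions in which both x and y have a 1.
|000⟩: (1/√2 - 1/√2)/(2√2) = 0
|001⟩: (-1/√2 + 1/√2)/(2√2) = 0
|010⟩: (1/√2 - 1/√2)/(2√2) = 0
|011⟩: (-1/√2 + 1/√2)/(2√2) = 0
|100⟩: (1/√2 + 1/√2)/(2√2) = 1/2
|101⟩: (-1/√2 - 1/√2)/(2√2) = -1/2
|110⟩: (1/√2 + 1/√2)/(2√2) = 1/2
|111⟩: (-1/√2 - 1/√2)/(2√2) = -1/2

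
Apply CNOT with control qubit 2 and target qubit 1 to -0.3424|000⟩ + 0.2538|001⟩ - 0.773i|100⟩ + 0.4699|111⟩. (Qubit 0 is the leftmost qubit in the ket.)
-0.3424|000⟩ + 0.2538|011⟩ - 0.773i|100⟩ + 0.4699|101⟩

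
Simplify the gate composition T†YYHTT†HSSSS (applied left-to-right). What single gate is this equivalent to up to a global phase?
T†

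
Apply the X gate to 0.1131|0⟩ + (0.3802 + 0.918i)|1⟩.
(0.3802 + 0.918i)|0⟩ + 0.1131|1⟩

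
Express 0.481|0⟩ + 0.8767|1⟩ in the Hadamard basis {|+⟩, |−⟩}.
0.96|+⟩ - 0.2798|−⟩

With |ψ⟩ = α|0⟩ + β|1⟩, the Hadamard-basis coefficients are ⟨+|ψ⟩ = (α + β)/√2 and ⟨−|ψ⟩ = (α − β)/√2.
Here α = 0.481, β = 0.8767: (α + β)/√2 = 0.96, (α − β)/√2 = -0.2798.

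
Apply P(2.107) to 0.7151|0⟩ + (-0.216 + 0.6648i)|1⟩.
0.7151|0⟩ + (-0.4611 - 0.5253i)|1⟩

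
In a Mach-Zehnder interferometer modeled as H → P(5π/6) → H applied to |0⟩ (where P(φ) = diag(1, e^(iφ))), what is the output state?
(0.06699 + 0.25i)|0⟩ + (0.933 - 0.25i)|1⟩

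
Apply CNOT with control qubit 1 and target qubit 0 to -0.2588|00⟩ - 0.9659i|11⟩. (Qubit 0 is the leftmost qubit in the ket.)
-0.2588|00⟩ - 0.9659i|01⟩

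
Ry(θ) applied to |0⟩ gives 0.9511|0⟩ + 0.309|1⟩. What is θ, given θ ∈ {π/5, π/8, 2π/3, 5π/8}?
π/5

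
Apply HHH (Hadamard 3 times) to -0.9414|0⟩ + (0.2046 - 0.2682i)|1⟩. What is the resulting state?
(-0.521 - 0.1896i)|0⟩ + (-0.8103 + 0.1896i)|1⟩

H² = I, so H^3 = H: a single Hadamard. With (a, b) = (-0.9414, (0.2046 - 0.2682i)), H gives ((a + b)/√2, (a − b)/√2) = ((-0.521 - 0.1896i), (-0.8103 + 0.1896i)).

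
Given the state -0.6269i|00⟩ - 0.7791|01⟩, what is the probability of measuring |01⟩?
0.607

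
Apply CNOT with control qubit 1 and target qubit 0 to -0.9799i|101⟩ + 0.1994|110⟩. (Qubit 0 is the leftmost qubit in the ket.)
0.1994|010⟩ - 0.9799i|101⟩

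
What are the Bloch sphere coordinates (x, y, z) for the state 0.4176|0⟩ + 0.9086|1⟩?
(0.7589, 0, -0.6512)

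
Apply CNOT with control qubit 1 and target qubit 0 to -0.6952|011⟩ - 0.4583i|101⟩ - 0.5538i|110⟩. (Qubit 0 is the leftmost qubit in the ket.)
-0.5538i|010⟩ - 0.4583i|101⟩ - 0.6952|111⟩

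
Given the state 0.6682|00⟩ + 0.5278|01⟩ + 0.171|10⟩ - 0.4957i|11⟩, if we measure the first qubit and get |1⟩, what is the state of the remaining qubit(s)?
0.3261|0⟩ - 0.9453i|1⟩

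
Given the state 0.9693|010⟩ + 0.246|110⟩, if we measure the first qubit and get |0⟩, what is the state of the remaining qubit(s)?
|10⟩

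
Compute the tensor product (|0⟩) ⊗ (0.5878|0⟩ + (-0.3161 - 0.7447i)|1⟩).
0.5878|00⟩ + (-0.3161 - 0.7447i)|01⟩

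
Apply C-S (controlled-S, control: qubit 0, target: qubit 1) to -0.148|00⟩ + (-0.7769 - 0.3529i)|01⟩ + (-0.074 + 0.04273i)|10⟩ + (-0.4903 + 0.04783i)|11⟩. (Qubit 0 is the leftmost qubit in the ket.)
-0.148|00⟩ + (-0.7769 - 0.3529i)|01⟩ + (-0.074 + 0.04273i)|10⟩ + (-0.04783 - 0.4903i)|11⟩

C-S leaves the control-|0⟩ kets |00⟩, |01⟩ unchanged and applies S to qubit 1 on the control-|1⟩ pair (|10⟩, |11⟩).
S = [[1, 0], [0, i]].
With a = amp(|10⟩) = (-0.074 + 0.04273i) and b = amp(|11⟩) = (-0.4903 + 0.04783i):
new amp(|10⟩) = (1)·a = (-0.074 + 0.04273i)
new amp(|11⟩) = (i)·b = (-0.04783 - 0.4903i)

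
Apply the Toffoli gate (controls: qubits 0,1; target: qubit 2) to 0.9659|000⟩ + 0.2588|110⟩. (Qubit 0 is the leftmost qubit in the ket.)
0.9659|000⟩ + 0.2588|111⟩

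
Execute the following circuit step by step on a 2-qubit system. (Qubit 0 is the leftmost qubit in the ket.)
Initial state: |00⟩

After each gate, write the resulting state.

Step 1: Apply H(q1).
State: 1/√2|00⟩ + 1/√2|01⟩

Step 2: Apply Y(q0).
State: (1/√2)i|10⟩ + (1/√2)i|11⟩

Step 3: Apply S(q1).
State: (1/√2)i|10⟩ - 1/√2|11⟩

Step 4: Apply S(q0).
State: -1/√2|10⟩ - (1/√2)i|11⟩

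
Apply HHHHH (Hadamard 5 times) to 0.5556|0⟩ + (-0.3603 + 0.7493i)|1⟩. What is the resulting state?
(0.1381 + 0.5298i)|0⟩ + (0.6476 - 0.5298i)|1⟩

H² = I, so H^5 = H: a single Hadamard. With (a, b) = (0.5556, (-0.3603 + 0.7493i)), H gives ((a + b)/√2, (a − b)/√2) = ((0.1381 + 0.5298i), (0.6476 - 0.5298i)).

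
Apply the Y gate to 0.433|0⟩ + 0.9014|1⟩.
-0.9014i|0⟩ + 0.433i|1⟩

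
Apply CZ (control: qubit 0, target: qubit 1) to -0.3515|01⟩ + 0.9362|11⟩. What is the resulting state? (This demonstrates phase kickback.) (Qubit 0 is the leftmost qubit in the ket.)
-0.3515|01⟩ - 0.9362|11⟩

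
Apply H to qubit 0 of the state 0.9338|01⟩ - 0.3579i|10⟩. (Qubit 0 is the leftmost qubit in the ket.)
-0.2531i|00⟩ + 0.6603|01⟩ + 0.2531i|10⟩ + 0.6603|11⟩

H on qubit 0 mixes each pair of kets that differ only in qubit 0: amplitudes (a, b) of (|…0…⟩, |…1…⟩) become ((a + b)/√2, (a − b)/√2). Kets absent from the input have amplitude 0.
(|00⟩, |10⟩): (a, b) = (0, -0.3579i) → (-0.2531i, 0.2531i)
(|01⟩, |11⟩): (a, b) = (0.9338, 0) → (0.6603, 0.6603)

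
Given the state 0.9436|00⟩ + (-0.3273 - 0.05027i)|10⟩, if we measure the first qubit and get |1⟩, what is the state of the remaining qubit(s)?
(-0.9884 - 0.1518i)|0⟩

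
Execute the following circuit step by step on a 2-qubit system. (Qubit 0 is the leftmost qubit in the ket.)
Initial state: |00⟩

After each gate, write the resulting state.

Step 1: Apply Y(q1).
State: i|01⟩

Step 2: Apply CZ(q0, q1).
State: i|01⟩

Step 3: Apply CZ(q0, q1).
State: i|01⟩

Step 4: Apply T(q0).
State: i|01⟩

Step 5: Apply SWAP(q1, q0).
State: i|10⟩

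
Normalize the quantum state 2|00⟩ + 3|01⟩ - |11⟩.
0.5345|00⟩ + 0.8018|01⟩ - 0.2673|11⟩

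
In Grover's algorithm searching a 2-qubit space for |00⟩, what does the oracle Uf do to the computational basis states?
Uf|x⟩ = -|x⟩ if x = 00, else |x⟩ (phase flip on target)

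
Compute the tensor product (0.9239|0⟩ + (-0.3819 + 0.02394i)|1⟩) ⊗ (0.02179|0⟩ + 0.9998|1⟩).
0.02013|00⟩ + 0.9237|01⟩ + (-0.008322 + 0.0005217i)|10⟩ + (-0.3818 + 0.02394i)|11⟩

amp(|b₁b₂…⟩) = product of the factor amplitudes for bits b₁, b₂, …; only kets whose every factor amplitude is nonzero survive.
|00⟩: (0.9239)(0.02179) = 0.02013
|01⟩: (0.9239)(0.9998) = 0.9237
|10⟩: (-0.3819 + 0.02394i)(0.02179) = (-0.008322 + 0.0005217i)
|11⟩: (-0.3819 + 0.02394i)(0.9998) = (-0.3818 + 0.02394i)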